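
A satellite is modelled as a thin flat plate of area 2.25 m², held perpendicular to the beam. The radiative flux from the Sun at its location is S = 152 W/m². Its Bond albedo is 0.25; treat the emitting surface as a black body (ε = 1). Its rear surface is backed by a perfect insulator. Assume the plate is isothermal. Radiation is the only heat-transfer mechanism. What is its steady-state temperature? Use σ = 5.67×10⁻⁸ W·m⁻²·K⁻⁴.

T ≈ 212 K

At equilibrium, absorbed power = emitted power.
Absorbing cross-section = A = 2.250 m²; emitting surface = A = 2.250 m² (ratio 1).
(1−a)S·A_cross = εσ·A_surf·T⁴  ⇒  T⁴ = (1−a)S/(1σ).
T⁴ = 0.750·152/(1·5.67×10⁻⁸) = 2.011×10⁹ K⁴.
T = (2.011×10⁹)^(1/4).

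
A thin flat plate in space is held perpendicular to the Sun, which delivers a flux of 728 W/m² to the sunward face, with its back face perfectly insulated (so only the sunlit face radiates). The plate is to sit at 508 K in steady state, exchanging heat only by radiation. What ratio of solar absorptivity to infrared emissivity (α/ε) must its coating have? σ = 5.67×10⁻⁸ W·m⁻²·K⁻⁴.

Balance: αS·A = εσ·1A·T⁴ ⇒ α/ε = σT⁴/S.
α/ε = 5.67×10⁻⁸·(508)⁴/728 = 5.67×10⁻⁸·6.660×10¹⁰/728.

α/ε ≈ 5.19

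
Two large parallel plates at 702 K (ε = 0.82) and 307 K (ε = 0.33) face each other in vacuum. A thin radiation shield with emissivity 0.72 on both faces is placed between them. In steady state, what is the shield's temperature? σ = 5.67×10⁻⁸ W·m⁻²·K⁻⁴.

In steady state the net flux on the hot side equals that on the cold side.
σ(T₁⁴−T_s⁴)/D₁ = σ(T_s⁴−T₂⁴)/D₂, with D₁ = 1/ε₁+1/ε_s−1 = 1.608, D₂ = 1/ε_s+1/ε₂−1 = 3.419.
Solve for T_s⁴: T_s⁴ = (D₂·T₁⁴ + D₁·T₂⁴)/(D₁+D₂) = 1.680×10¹¹ K⁴.

T_s ≈ 640 K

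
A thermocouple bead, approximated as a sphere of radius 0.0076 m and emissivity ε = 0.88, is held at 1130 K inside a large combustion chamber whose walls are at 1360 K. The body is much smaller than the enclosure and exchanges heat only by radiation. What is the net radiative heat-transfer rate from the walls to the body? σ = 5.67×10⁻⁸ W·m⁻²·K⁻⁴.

P_net ≈ 64.8 W

For a small grey body in a large enclosure: P_net = εσA(T_body⁴ − T_wall⁴).
A = 4πr² = 7.258×10⁻⁴ m²; T_body⁴ − T_wall⁴ = 1.630×10¹² − 3.421×10¹² = -1.791×10¹² K⁴.
|P_net| = 0.88·5.67×10⁻⁸·7.258×10⁻⁴·1.791×10¹².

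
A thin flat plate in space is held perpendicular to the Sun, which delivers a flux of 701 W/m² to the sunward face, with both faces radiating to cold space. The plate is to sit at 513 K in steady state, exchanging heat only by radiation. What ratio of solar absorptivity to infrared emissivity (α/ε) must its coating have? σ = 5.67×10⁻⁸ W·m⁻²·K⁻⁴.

α/ε ≈ 11.2

Balance: αS·A = εσ·2A·T⁴ ⇒ α/ε = 2σT⁴/S.
α/ε = 2·5.67×10⁻⁸·(513)⁴/701 = 2·5.67×10⁻⁸·6.926×10¹⁰/701.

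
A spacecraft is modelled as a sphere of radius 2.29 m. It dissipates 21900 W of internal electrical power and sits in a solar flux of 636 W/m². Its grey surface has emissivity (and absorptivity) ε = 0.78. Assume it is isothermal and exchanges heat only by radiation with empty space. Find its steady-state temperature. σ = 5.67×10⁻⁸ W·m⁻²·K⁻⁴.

T ≈ 319 K

At steady state, absorbed solar power + internal power = radiated power.
Absorbed: α·S·A_cross = 0.78·636·16.47 = 8173 W (cross-section πr²).
Total input = 8173 + 21900 = 30070 W.
Radiated: εσ·A_surf·T⁴ with A_surf = 4πr² = 65.90 m².
T⁴ = 30070/(0.78·5.67×10⁻⁸·65.90) = 1.032×10¹⁰ K⁴.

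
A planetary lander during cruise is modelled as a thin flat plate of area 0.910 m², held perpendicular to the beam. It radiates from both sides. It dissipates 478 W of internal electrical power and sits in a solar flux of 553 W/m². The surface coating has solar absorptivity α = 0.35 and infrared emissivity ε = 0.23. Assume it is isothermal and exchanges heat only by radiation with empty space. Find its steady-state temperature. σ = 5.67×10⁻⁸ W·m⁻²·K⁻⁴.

T ≈ 407 K

At steady state, absorbed solar power + internal power = radiated power.
Absorbed: α·S·A_cross = 0.35·553·0.9100 = 176.1 W (cross-section A).
Total input = 176.1 + 478 = 654.1 W.
Radiated: εσ·A_surf·T⁴ with A_surf = 2A = 1.820 m².
T⁴ = 654.1/(0.23·5.67×10⁻⁸·1.820) = 2.756×10¹⁰ K⁴.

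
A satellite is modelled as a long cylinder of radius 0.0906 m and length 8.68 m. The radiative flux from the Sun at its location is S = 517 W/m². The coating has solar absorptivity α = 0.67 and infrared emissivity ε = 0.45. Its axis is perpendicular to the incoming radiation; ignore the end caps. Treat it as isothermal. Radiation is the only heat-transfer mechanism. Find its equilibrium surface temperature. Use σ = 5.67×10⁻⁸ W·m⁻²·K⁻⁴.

At equilibrium, absorbed power = emitted power.
Absorbing cross-section = 2rL = 1.573 m²; emitting surface = 2πrL = 4.941 m² (ratio π).
αS·A_cross = εσ·A_surf·T⁴  ⇒  T⁴ = αS/(ε·πσ).
T⁴ = 0.670·517/(0.45·π·5.67×10⁻⁸) = 4.321×10⁹ K⁴.
T = (4.321×10⁹)^(1/4).

T ≈ 256 K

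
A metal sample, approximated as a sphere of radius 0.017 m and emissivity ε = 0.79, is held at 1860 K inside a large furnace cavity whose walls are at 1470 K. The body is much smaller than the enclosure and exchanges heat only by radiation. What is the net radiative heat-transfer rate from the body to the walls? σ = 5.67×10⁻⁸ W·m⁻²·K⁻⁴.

P_net ≈ 1190 W

For a small grey body in a large enclosure: P_net = εσA(T_body⁴ − T_wall⁴).
A = 4πr² = 0.003632 m²; T_body⁴ − T_wall⁴ = 1.197×10¹³ − 4.669×10¹² = 7.299×10¹² K⁴.
|P_net| = 0.79·5.67×10⁻⁸·0.003632·7.299×10¹².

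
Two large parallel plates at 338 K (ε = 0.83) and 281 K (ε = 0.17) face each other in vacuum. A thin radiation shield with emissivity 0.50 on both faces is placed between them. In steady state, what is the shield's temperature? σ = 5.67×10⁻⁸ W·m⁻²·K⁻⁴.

T_s ≈ 327 K

In steady state the net flux on the hot side equals that on the cold side.
σ(T₁⁴−T_s⁴)/D₁ = σ(T_s⁴−T₂⁴)/D₂, with D₁ = 1/ε₁+1/ε_s−1 = 2.205, D₂ = 1/ε_s+1/ε₂−1 = 6.882.
Solve for T_s⁴: T_s⁴ = (D₂·T₁⁴ + D₁·T₂⁴)/(D₁+D₂) = 1.140×10¹⁰ K⁴.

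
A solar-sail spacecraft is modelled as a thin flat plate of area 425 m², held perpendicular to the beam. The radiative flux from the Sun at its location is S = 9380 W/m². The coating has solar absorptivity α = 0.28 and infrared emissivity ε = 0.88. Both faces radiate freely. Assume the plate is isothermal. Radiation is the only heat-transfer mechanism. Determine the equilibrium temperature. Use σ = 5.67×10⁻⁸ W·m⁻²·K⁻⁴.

T ≈ 403 K

At equilibrium, absorbed power = emitted power.
Absorbing cross-section = A = 425.0 m²; emitting surface = 2A = 850.0 m² (ratio 2).
αS·A_cross = εσ·A_surf·T⁴  ⇒  T⁴ = αS/(ε·2σ).
T⁴ = 0.280·9380/(0.88·2·5.67×10⁻⁸) = 2.632×10¹⁰ K⁴.
T = (2.632×10¹⁰)^(1/4).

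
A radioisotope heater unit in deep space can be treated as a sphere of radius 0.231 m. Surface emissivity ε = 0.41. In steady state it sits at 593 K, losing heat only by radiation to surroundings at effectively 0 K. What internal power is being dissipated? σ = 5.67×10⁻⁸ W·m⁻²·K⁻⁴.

P ≈ 1930 W

Steady state: P = εσA T⁴.
A = 4πr² = 0.6706 m²; T⁴ = (593)⁴ = 1.237×10¹¹ K⁴.
P = 0.41 × 5.67×10⁻⁸ × 0.6706 × 1.237×10¹¹.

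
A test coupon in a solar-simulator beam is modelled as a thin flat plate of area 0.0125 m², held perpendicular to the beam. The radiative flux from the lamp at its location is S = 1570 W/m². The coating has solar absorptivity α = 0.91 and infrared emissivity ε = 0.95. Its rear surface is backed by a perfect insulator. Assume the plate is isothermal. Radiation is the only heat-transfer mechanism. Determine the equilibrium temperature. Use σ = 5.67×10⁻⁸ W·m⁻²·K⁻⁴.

T ≈ 404 K

At equilibrium, absorbed power = emitted power.
Absorbing cross-section = A = 0.01250 m²; emitting surface = A = 0.01250 m² (ratio 1).
αS·A_cross = εσ·A_surf·T⁴  ⇒  T⁴ = αS/(ε·1σ).
T⁴ = 0.910·1570/(0.95·1·5.67×10⁻⁸) = 2.652×10¹⁰ K⁴.
T = (2.652×10¹⁰)^(1/4).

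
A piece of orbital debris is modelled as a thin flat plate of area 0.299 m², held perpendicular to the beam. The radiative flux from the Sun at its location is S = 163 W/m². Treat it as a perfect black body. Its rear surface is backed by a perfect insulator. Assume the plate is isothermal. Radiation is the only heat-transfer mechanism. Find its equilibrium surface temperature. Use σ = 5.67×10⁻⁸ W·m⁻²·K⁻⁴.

T ≈ 232 K

At equilibrium, absorbed power = emitted power.
Absorbing cross-section = A = 0.2990 m²; emitting surface = A = 0.2990 m² (ratio 1).
S·A_cross = εσ·A_surf·T⁴  ⇒  T⁴ = S/(1σ).
T⁴ = 1.00·163/(1·5.67×10⁻⁸) = 2.875×10⁹ K⁴.
T = (2.875×10⁹)^(1/4).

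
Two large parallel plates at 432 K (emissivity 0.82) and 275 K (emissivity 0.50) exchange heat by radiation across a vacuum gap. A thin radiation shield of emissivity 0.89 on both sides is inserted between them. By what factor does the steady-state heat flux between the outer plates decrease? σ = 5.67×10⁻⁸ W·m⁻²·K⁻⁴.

factor ≈ 1.56

Without shield: q₀ = σΔ(T⁴)/(1/ε₁+1/ε₂−1) with denominator 2.220.
With shield the two gaps are in series; the resistances add: (1/ε₁+1/ε_s−1)+(1/ε_s+1/ε₂−1) = 1.343+2.124 = 3.467.
Heat-flux ratio q₀/q = 3.467/2.220.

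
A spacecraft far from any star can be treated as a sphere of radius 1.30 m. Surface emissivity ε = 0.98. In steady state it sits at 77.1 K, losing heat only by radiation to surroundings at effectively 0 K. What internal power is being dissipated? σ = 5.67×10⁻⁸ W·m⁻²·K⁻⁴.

Steady state: P = εσA T⁴.
A = 4πr² = 21.24 m²; T⁴ = (77.1)⁴ = 3.534×10⁷ K⁴.
P = 0.98 × 5.67×10⁻⁸ × 21.24 × 3.534×10⁷.

P ≈ 41.7 W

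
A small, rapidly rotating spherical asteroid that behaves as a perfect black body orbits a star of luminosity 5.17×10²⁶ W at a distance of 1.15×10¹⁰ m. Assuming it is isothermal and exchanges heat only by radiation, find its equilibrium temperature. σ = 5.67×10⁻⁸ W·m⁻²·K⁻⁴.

First find the stellar flux at distance d: S = L/(4πd²) = 5.17×10²⁶/(4π·(1.15×10¹⁰)²) = 3.111×10⁵ W/m².
For an isothermal sphere, absorbed (1−a)S·πr² = emitted σ·4πr²·T⁴, so T⁴ = (1−a)S/(4σ).
T⁴ = 1.00·3.111×10⁵/(4·5.67×10⁻⁸) = 1.372×10¹² K⁴.

T ≈ 1080 K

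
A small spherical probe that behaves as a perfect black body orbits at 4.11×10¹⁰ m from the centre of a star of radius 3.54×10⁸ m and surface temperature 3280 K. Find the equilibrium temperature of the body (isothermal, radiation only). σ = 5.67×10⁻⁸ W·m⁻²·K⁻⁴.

T ≈ 215 K

The star's surface emits σT_*⁴; at distance d the flux is S = σT_*⁴(R_*/d)².
S = 5.67×10⁻⁸·(3280)⁴·(3.54×10⁸/4.11×10¹⁰)² = 486.9 W/m².
For an isothermal sphere T⁴ = (1−a)S/(4σ) = 2.147×10⁹ K⁴.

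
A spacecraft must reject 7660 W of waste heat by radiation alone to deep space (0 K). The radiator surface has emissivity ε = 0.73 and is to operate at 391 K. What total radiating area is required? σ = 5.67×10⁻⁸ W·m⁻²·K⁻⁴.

A ≈ 7.92 m²

P = εσA T⁴ ⇒ A = P/(εσT⁴).
T⁴ = 2.337×10¹⁰ K⁴.
A = 7660/(0.73 × 5.67×10⁻⁸ × 2.337×10¹⁰).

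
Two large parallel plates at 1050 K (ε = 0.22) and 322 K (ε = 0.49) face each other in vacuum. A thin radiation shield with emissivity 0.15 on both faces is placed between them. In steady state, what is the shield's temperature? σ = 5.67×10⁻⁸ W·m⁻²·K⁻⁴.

In steady state the net flux on the hot side equals that on the cold side.
σ(T₁⁴−T_s⁴)/D₁ = σ(T_s⁴−T₂⁴)/D₂, with D₁ = 1/ε₁+1/ε_s−1 = 10.21, D₂ = 1/ε_s+1/ε₂−1 = 7.707.
Solve for T_s⁴: T_s⁴ = (D₂·T₁⁴ + D₁·T₂⁴)/(D₁+D₂) = 5.289×10¹¹ K⁴.

T_s ≈ 853 K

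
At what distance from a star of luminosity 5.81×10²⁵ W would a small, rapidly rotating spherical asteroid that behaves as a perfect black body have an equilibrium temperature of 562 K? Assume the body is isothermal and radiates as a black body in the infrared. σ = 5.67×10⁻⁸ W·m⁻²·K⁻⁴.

d ≈ 1.43×10¹⁰ m

For an isothermal black-emitting sphere, (1−a)S·πr² = σ·4πr²·T⁴ ⇒ S = 4σT⁴/(1−a).
S = 4·5.67×10⁻⁸·(562)⁴/1.00 = 22620 W/m².
Flux falls as S = L/(4πd²), so d = √(L/(4πS)) = √(5.81×10²⁵/(4π·22620)).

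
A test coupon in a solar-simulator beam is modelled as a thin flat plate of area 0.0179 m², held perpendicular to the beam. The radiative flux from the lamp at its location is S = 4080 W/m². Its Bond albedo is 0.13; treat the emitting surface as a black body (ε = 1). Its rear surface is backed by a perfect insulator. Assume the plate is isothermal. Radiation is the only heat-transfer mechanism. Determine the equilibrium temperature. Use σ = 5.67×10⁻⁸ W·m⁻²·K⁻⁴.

At equilibrium, absorbed power = emitted power.
Absorbing cross-section = A = 0.01790 m²; emitting surface = A = 0.01790 m² (ratio 1).
(1−a)S·A_cross = εσ·A_surf·T⁴  ⇒  T⁴ = (1−a)S/(1σ).
T⁴ = 0.870·4080/(1·5.67×10⁻⁸) = 6.260×10¹⁰ K⁴.
T = (6.260×10¹⁰)^(1/4).

T ≈ 500 K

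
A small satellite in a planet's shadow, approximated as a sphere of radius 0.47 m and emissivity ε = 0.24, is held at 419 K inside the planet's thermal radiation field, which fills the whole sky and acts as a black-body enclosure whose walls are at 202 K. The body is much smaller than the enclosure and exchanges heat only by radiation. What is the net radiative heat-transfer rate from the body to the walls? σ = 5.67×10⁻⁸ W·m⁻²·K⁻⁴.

For a small grey body in a large enclosure: P_net = εσA(T_body⁴ − T_wall⁴).
A = 4πr² = 2.776 m²; T_body⁴ − T_wall⁴ = 3.082×10¹⁰ − 1.665×10⁹ = 2.916×10¹⁰ K⁴.
|P_net| = 0.24·5.67×10⁻⁸·2.776·2.916×10¹⁰.

P_net ≈ 1100 W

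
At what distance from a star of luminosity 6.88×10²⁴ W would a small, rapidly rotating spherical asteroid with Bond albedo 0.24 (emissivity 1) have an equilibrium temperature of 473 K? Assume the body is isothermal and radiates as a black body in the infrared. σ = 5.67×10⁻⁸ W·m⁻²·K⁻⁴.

d ≈ 6.05×10⁹ m

For an isothermal black-emitting sphere, (1−a)S·πr² = σ·4πr²·T⁴ ⇒ S = 4σT⁴/(1−a).
S = 4·5.67×10⁻⁸·(473)⁴/0.760 = 14940 W/m².
Flux falls as S = L/(4πd²), so d = √(L/(4πS)) = √(6.88×10²⁴/(4π·14940)).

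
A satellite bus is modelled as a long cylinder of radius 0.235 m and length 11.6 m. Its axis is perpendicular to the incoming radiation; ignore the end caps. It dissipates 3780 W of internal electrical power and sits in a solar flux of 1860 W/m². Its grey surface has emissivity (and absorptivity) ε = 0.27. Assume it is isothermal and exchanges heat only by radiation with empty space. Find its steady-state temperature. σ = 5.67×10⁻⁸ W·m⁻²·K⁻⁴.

T ≈ 397 K

At steady state, absorbed solar power + internal power = radiated power.
Absorbed: α·S·A_cross = 0.27·1860·5.452 = 2738 W (cross-section 2rL).
Total input = 2738 + 3780 = 6518 W.
Radiated: εσ·A_surf·T⁴ with A_surf = 2πrL = 17.13 m².
T⁴ = 6518/(0.27·5.67×10⁻⁸·17.13) = 2.486×10¹⁰ K⁴.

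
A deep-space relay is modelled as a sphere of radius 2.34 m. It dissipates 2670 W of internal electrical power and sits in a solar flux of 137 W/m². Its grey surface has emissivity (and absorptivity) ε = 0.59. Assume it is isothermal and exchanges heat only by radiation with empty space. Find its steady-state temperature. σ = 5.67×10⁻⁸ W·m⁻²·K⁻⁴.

T ≈ 205 K

At steady state, absorbed solar power + internal power = radiated power.
Absorbed: α·S·A_cross = 0.59·137·17.20 = 1390 W (cross-section πr²).
Total input = 1390 + 2670 = 4060 W.
Radiated: εσ·A_surf·T⁴ with A_surf = 4πr² = 68.81 m².
T⁴ = 4060/(0.59·5.67×10⁻⁸·68.81) = 1.764×10⁹ K⁴.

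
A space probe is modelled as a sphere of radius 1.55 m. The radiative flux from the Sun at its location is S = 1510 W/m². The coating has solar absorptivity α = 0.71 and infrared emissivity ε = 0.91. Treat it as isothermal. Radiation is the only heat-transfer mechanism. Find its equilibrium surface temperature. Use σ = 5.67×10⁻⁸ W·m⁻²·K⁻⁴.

At equilibrium, absorbed power = emitted power.
Absorbing cross-section = πr² = 7.548 m²; emitting surface = 4πr² = 30.19 m² (ratio 4).
αS·A_cross = εσ·A_surf·T⁴  ⇒  T⁴ = αS/(ε·4σ).
T⁴ = 0.710·1510/(0.91·4·5.67×10⁻⁸) = 5.195×10⁹ K⁴.
T = (5.195×10⁹)^(1/4).

T ≈ 268 K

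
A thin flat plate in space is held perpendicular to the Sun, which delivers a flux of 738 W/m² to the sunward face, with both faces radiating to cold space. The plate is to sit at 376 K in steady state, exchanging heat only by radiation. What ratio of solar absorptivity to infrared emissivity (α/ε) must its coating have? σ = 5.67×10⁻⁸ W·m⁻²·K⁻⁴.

Balance: αS·A = εσ·2A·T⁴ ⇒ α/ε = 2σT⁴/S.
α/ε = 2·5.67×10⁻⁸·(376)⁴/738 = 2·5.67×10⁻⁸·1.999×10¹⁰/738.

α/ε ≈ 3.07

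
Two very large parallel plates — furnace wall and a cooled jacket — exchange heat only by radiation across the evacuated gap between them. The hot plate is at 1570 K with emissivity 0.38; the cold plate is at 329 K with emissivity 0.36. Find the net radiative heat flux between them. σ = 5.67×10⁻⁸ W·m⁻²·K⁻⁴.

q ≈ 78000 W/m²

For two infinite grey parallel plates, q = σ(T₁⁴ − T₂⁴)/(1/ε₁ + 1/ε₂ − 1).
T₁⁴ − T₂⁴ = 6.076×10¹² − 1.172×10¹⁰ = 6.064×10¹² K⁴.
1/ε₁ + 1/ε₂ − 1 = 2.632 + 2.778 − 1 = 4.409.
q = 5.67×10⁻⁸ × 6.064×10¹² / 4.409.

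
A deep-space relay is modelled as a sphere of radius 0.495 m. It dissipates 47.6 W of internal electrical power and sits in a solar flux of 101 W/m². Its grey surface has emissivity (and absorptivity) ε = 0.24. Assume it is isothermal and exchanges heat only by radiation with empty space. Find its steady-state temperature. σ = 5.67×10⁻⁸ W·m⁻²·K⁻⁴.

At steady state, absorbed solar power + internal power = radiated power.
Absorbed: α·S·A_cross = 0.24·101·0.7698 = 18.66 W (cross-section πr²).
Total input = 18.66 + 47.6 = 66.26 W.
Radiated: εσ·A_surf·T⁴ with A_surf = 4πr² = 3.079 m².
T⁴ = 66.26/(0.24·5.67×10⁻⁸·3.079) = 1.581×10⁹ K⁴.

T ≈ 199 K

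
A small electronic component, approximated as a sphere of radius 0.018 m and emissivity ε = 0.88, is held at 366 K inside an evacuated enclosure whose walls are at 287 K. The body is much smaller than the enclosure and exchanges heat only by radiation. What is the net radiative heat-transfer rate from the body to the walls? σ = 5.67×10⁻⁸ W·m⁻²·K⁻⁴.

For a small grey body in a large enclosure: P_net = εσA(T_body⁴ − T_wall⁴).
A = 4πr² = 0.004072 m²; T_body⁴ − T_wall⁴ = 1.794×10¹⁰ − 6.785×10⁹ = 1.116×10¹⁰ K⁴.
|P_net| = 0.88·5.67×10⁻⁸·0.004072·1.116×10¹⁰.

P_net ≈ 2.27 W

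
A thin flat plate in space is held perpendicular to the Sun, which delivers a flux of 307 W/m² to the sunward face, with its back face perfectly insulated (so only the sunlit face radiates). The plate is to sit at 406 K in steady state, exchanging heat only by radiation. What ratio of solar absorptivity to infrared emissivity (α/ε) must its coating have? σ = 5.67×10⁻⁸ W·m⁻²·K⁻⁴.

Balance: αS·A = εσ·1A·T⁴ ⇒ α/ε = σT⁴/S.
α/ε = 5.67×10⁻⁸·(406)⁴/307 = 5.67×10⁻⁸·2.717×10¹⁰/307.

α/ε ≈ 5.02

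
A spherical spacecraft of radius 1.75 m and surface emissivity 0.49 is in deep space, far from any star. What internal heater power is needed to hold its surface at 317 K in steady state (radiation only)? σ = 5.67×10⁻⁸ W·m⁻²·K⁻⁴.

P ≈ 10800 W

P = εσ·4πr²·T⁴.
4πr² = 38.48 m²; T⁴ = 1.010×10¹⁰ K⁴.
P = 0.49·5.67×10⁻⁸·38.48·1.010×10¹⁰.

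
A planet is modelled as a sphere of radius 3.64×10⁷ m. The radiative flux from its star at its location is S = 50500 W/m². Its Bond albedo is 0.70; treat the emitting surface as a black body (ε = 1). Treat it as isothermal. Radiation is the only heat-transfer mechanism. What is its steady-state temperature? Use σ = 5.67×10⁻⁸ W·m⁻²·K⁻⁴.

T ≈ 508 K

At equilibrium, absorbed power = emitted power.
Absorbing cross-section = πr² = 4.162×10¹⁵ m²; emitting surface = 4πr² = 1.665×10¹⁶ m² (ratio 4).
(1−a)S·A_cross = εσ·A_surf·T⁴  ⇒  T⁴ = (1−a)S/(4σ).
T⁴ = 0.300·50500/(4·5.67×10⁻⁸) = 6.680×10¹⁰ K⁴.
T = (6.680×10¹⁰)^(1/4).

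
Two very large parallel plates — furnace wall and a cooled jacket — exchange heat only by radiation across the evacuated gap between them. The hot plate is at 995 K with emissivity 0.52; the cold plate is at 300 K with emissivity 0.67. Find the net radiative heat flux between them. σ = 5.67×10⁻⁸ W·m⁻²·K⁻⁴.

For two infinite grey parallel plates, q = σ(T₁⁴ − T₂⁴)/(1/ε₁ + 1/ε₂ − 1).
T₁⁴ − T₂⁴ = 9.801×10¹¹ − 8.100×10⁹ = 9.720×10¹¹ K⁴.
1/ε₁ + 1/ε₂ − 1 = 1.923 + 1.493 − 1 = 2.416.
q = 5.67×10⁻⁸ × 9.720×10¹¹ / 2.416.

q ≈ 22800 W/m²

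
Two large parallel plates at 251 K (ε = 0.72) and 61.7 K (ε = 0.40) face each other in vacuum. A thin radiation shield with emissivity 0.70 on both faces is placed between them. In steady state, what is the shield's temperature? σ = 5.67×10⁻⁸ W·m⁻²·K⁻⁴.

T_s ≈ 223 K

In steady state the net flux on the hot side equals that on the cold side.
σ(T₁⁴−T_s⁴)/D₁ = σ(T_s⁴−T₂⁴)/D₂, with D₁ = 1/ε₁+1/ε_s−1 = 1.817, D₂ = 1/ε_s+1/ε₂−1 = 2.929.
Solve for T_s⁴: T_s⁴ = (D₂·T₁⁴ + D₁·T₂⁴)/(D₁+D₂) = 2.455×10⁹ K⁴.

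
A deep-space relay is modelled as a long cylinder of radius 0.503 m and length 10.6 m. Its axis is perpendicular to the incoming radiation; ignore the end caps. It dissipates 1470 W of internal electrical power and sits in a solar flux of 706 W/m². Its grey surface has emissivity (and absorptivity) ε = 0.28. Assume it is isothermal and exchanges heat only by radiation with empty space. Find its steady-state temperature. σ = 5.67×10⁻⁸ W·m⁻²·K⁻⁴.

At steady state, absorbed solar power + internal power = radiated power.
Absorbed: α·S·A_cross = 0.28·706·10.66 = 2108 W (cross-section 2rL).
Total input = 2108 + 1470 = 3578 W.
Radiated: εσ·A_surf·T⁴ with A_surf = 2πrL = 33.50 m².
T⁴ = 3578/(0.28·5.67×10⁻⁸·33.50) = 6.727×10⁹ K⁴.

T ≈ 286 K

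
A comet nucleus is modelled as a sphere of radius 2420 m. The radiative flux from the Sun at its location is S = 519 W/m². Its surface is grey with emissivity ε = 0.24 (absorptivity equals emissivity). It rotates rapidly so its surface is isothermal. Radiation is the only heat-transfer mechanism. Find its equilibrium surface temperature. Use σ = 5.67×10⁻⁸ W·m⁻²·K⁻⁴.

T ≈ 219 K

At equilibrium, absorbed power = emitted power.
Absorbing cross-section = πr² = 1.840×10⁷ m²; emitting surface = 4πr² = 7.359×10⁷ m² (ratio 4).
εS·A_cross = εσ·A_surf·T⁴  ⇒  T⁴ = S/(4σ)   (ε cancels).
T⁴ = 519/(4·5.67×10⁻⁸) = 2.288×10⁹ K⁴.
T = (2.288×10⁹)^(1/4).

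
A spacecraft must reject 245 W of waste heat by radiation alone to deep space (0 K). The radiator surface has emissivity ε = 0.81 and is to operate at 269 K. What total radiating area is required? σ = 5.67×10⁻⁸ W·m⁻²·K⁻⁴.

A ≈ 1.02 m²

P = εσA T⁴ ⇒ A = P/(εσT⁴).
T⁴ = 5.236×10⁹ K⁴.
A = 245/(0.81 × 5.67×10⁻⁸ × 5.236×10⁹).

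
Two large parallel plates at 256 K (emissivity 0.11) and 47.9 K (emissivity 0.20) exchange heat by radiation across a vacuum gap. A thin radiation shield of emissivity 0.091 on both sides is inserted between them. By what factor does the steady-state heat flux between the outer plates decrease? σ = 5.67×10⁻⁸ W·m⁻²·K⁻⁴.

factor ≈ 2.60

Without shield: q₀ = σΔ(T⁴)/(1/ε₁+1/ε₂−1) with denominator 13.09.
With shield the two gaps are in series; the resistances add: (1/ε₁+1/ε_s−1)+(1/ε_s+1/ε₂−1) = 19.08+14.99 = 34.07.
Heat-flux ratio q₀/q = 34.07/13.09.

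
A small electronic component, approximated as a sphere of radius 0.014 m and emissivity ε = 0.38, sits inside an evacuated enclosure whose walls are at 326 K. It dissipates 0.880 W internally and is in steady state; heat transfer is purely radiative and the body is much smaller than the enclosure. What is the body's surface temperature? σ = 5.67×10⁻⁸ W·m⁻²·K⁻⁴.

For a small grey body in a large enclosure, net radiated power = εσA(T⁴ − T_w⁴).
Steady state: P = εσA(T⁴ − T_w⁴) with A = 4πr² = 0.002463 m².
T⁴ = P/(εσA) + T_w⁴ = 0.880/(0.38·5.67×10⁻⁸·0.002463) + (326)⁴
    = 1.658×10¹⁰ + 1.129×10¹⁰ = 2.788×10¹⁰ K⁴.

T ≈ 409 K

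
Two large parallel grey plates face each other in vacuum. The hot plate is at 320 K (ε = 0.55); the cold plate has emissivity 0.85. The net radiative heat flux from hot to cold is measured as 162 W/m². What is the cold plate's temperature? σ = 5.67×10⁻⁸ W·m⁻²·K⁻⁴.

q = σ(T₁⁴ − T₂⁴)/(1/ε₁ + 1/ε₂ − 1); denominator = 1.995.
T₂⁴ = T₁⁴ − q·(1/ε₁+1/ε₂−1)/σ = 1.049×10¹⁰ − 162·1.995/5.67×10⁻⁸
    = 4.787×10⁹ K⁴.

T₂ ≈ 263 K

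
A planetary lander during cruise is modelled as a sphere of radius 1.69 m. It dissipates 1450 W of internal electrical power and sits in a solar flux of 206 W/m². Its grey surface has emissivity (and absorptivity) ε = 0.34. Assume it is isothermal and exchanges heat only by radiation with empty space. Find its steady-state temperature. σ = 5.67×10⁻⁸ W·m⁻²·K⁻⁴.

T ≈ 234 K

At steady state, absorbed solar power + internal power = radiated power.
Absorbed: α·S·A_cross = 0.34·206·8.973 = 628.4 W (cross-section πr²).
Total input = 628.4 + 1450 = 2078 W.
Radiated: εσ·A_surf·T⁴ with A_surf = 4πr² = 35.89 m².
T⁴ = 2078/(0.34·5.67×10⁻⁸·35.89) = 3.004×10⁹ K⁴.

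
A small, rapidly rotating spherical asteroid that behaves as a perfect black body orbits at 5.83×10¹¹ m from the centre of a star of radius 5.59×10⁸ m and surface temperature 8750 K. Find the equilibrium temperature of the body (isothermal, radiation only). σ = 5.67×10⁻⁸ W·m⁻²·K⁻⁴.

The star's surface emits σT_*⁴; at distance d the flux is S = σT_*⁴(R_*/d)².
S = 5.67×10⁻⁸·(8750)⁴·(5.59×10⁸/5.83×10¹¹)² = 305.6 W/m².
For an isothermal sphere T⁴ = (1−a)S/(4σ) = 1.347×10⁹ K⁴.

T ≈ 192 K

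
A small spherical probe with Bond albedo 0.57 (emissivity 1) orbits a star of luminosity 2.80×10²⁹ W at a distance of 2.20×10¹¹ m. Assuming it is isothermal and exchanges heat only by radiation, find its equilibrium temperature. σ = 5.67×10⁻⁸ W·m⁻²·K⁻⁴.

First find the stellar flux at distance d: S = L/(4πd²) = 2.80×10²⁹/(4π·(2.20×10¹¹)²) = 4.604×10⁵ W/m².
For an isothermal sphere, absorbed (1−a)S·πr² = emitted σ·4πr²·T⁴, so T⁴ = (1−a)S/(4σ).
T⁴ = 0.430·4.604×10⁵/(4·5.67×10⁻⁸) = 8.728×10¹¹ K⁴.

T ≈ 967 K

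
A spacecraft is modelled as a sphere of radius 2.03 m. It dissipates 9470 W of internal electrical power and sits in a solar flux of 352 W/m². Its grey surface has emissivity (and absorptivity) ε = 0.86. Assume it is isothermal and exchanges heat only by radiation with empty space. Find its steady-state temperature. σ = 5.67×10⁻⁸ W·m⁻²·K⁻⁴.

At steady state, absorbed solar power + internal power = radiated power.
Absorbed: α·S·A_cross = 0.86·352·12.95 = 3919 W (cross-section πr²).
Total input = 3919 + 9470 = 13390 W.
Radiated: εσ·A_surf·T⁴ with A_surf = 4πr² = 51.78 m².
T⁴ = 13390/(0.86·5.67×10⁻⁸·51.78) = 5.302×10⁹ K⁴.

T ≈ 270 K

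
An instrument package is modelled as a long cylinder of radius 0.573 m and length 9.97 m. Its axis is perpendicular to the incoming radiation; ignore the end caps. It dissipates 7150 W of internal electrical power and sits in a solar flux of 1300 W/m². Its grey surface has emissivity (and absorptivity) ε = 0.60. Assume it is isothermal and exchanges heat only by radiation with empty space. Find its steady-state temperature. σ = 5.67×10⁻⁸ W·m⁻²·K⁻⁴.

T ≈ 339 K

At steady state, absorbed solar power + internal power = radiated power.
Absorbed: α·S·A_cross = 0.60·1300·11.43 = 8912 W (cross-section 2rL).
Total input = 8912 + 7150 = 16060 W.
Radiated: εσ·A_surf·T⁴ with A_surf = 2πrL = 35.89 m².
T⁴ = 16060/(0.60·5.67×10⁻⁸·35.89) = 1.315×10¹⁰ K⁴.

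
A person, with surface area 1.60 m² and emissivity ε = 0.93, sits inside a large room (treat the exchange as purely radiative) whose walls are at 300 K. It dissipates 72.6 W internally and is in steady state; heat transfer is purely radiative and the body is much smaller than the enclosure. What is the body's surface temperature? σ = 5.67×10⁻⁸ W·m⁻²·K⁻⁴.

T ≈ 308 K

For a small grey body in a large enclosure, net radiated power = εσA(T⁴ − T_w⁴).
Steady state: P = εσA(T⁴ − T_w⁴) with A = 1.60 m².
T⁴ = P/(εσA) + T_w⁴ = 72.6/(0.93·5.67×10⁻⁸·1.600) + (300)⁴
    = 8.605×10⁸ + 8.100×10⁹ = 8.960×10⁹ K⁴.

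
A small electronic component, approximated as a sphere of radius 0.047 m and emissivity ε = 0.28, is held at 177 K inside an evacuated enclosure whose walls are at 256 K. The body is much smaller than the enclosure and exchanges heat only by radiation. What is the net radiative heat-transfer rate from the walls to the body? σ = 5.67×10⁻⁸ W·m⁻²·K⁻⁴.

P_net ≈ 1.46 W

For a small grey body in a large enclosure: P_net = εσA(T_body⁴ − T_wall⁴).
A = 4πr² = 0.02776 m²; T_body⁴ − T_wall⁴ = 9.815×10⁸ − 4.295×10⁹ = -3.313×10⁹ K⁴.
|P_net| = 0.28·5.67×10⁻⁸·0.02776·3.313×10⁹.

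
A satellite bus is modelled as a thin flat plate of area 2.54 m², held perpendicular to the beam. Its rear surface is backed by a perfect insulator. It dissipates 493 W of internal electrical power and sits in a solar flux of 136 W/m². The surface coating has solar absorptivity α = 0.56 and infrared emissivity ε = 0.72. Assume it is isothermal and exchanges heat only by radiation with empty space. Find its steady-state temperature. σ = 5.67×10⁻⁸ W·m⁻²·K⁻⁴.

At steady state, absorbed solar power + internal power = radiated power.
Absorbed: α·S·A_cross = 0.56·136·2.540 = 193.4 W (cross-section A).
Total input = 193.4 + 493 = 686.4 W.
Radiated: εσ·A_surf·T⁴ with A_surf = A = 2.540 m².
T⁴ = 686.4/(0.72·5.67×10⁻⁸·2.540) = 6.620×10⁹ K⁴.

T ≈ 285 K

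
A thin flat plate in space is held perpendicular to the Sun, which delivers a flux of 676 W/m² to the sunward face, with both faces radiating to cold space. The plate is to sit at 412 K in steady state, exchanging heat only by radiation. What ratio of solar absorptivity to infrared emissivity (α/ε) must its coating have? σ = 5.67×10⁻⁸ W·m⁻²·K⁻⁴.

Balance: αS·A = εσ·2A·T⁴ ⇒ α/ε = 2σT⁴/S.
α/ε = 2·5.67×10⁻⁸·(412)⁴/676 = 2·5.67×10⁻⁸·2.881×10¹⁰/676.

α/ε ≈ 4.83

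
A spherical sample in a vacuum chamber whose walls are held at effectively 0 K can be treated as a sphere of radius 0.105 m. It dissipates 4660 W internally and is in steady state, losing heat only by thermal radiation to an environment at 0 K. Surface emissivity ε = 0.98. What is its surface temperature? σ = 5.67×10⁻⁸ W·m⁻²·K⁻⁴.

T ≈ 882 K

Steady state: internal power = radiated power, P = εσA T⁴.
Radiating area A = 4πr² = 0.1385 m².
T⁴ = P/(εσA) = 4660/(0.98·5.67×10⁻⁸·0.1385) = 6.053×10¹¹ K⁴.
T = (6.053×10¹¹)^(1/4).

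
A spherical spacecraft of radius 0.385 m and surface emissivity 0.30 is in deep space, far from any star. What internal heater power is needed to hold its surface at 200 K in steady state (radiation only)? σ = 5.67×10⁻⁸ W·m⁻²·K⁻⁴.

P ≈ 50.7 W

P = εσ·4πr²·T⁴.
4πr² = 1.863 m²; T⁴ = 1.600×10⁹ K⁴.
P = 0.30·5.67×10⁻⁸·1.863·1.600×10⁹.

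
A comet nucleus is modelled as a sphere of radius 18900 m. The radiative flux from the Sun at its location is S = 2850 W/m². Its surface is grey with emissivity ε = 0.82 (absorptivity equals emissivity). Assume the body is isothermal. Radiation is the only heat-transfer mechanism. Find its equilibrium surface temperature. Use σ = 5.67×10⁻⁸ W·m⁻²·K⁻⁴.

At equilibrium, absorbed power = emitted power.
Absorbing cross-section = πr² = 1.122×10⁹ m²; emitting surface = 4πr² = 4.489×10⁹ m² (ratio 4).
εS·A_cross = εσ·A_surf·T⁴  ⇒  T⁴ = S/(4σ)   (ε cancels).
T⁴ = 2850/(4·5.67×10⁻⁸) = 1.257×10¹⁰ K⁴.
T = (1.257×10¹⁰)^(1/4).

T ≈ 335 K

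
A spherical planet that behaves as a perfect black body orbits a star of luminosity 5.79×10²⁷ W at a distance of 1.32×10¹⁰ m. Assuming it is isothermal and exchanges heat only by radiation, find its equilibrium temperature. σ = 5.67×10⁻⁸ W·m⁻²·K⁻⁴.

T ≈ 1850 K

First find the stellar flux at distance d: S = L/(4πd²) = 5.79×10²⁷/(4π·(1.32×10¹⁰)²) = 2.644×10⁶ W/m².
For an isothermal sphere, absorbed (1−a)S·πr² = emitted σ·4πr²·T⁴, so T⁴ = (1−a)S/(4σ).
T⁴ = 1.00·2.644×10⁶/(4·5.67×10⁻⁸) = 1.166×10¹³ K⁴.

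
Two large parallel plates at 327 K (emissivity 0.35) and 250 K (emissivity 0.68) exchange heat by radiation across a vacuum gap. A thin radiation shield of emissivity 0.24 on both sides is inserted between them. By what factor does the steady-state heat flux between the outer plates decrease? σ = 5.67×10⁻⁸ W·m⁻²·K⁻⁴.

Without shield: q₀ = σΔ(T⁴)/(1/ε₁+1/ε₂−1) with denominator 3.328.
With shield the two gaps are in series; the resistances add: (1/ε₁+1/ε_s−1)+(1/ε_s+1/ε₂−1) = 6.024+4.637 = 10.66.
Heat-flux ratio q₀/q = 10.66/3.328.

factor ≈ 3.20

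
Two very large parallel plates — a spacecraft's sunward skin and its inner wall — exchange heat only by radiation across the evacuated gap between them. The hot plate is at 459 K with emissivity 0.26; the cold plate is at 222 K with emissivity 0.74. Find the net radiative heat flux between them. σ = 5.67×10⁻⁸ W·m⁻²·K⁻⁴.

q ≈ 567 W/m²

For two infinite grey parallel plates, q = σ(T₁⁴ − T₂⁴)/(1/ε₁ + 1/ε₂ − 1).
T₁⁴ − T₂⁴ = 4.439×10¹⁰ − 2.429×10⁹ = 4.196×10¹⁰ K⁴.
1/ε₁ + 1/ε₂ − 1 = 3.846 + 1.351 − 1 = 4.198.
q = 5.67×10⁻⁸ × 4.196×10¹⁰ / 4.198.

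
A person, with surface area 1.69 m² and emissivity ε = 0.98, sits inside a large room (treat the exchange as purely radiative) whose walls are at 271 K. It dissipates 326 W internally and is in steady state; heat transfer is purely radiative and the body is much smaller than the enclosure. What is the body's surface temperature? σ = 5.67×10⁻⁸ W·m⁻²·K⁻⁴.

T ≈ 307 K

For a small grey body in a large enclosure, net radiated power = εσA(T⁴ − T_w⁴).
Steady state: P = εσA(T⁴ − T_w⁴) with A = 1.69 m².
T⁴ = P/(εσA) + T_w⁴ = 326/(0.98·5.67×10⁻⁸·1.690) + (271)⁴
    = 3.472×10⁹ + 5.394×10⁹ = 8.865×10⁹ K⁴.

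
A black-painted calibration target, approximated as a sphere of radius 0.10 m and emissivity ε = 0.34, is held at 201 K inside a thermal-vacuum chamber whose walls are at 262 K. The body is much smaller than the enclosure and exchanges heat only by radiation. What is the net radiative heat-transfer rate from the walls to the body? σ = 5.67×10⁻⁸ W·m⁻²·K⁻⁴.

For a small grey body in a large enclosure: P_net = εσA(T_body⁴ − T_wall⁴).
A = 4πr² = 0.1257 m²; T_body⁴ − T_wall⁴ = 1.632×10⁹ − 4.712×10⁹ = -3.080×10⁹ K⁴.
|P_net| = 0.34·5.67×10⁻⁸·0.1257·3.080×10⁹.

P_net ≈ 7.46 W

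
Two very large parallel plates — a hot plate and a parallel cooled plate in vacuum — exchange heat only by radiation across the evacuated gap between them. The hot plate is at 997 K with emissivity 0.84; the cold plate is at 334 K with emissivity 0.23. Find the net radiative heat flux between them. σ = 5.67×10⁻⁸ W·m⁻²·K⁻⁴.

q ≈ 12200 W/m²

For two infinite grey parallel plates, q = σ(T₁⁴ − T₂⁴)/(1/ε₁ + 1/ε₂ − 1).
T₁⁴ − T₂⁴ = 9.881×10¹¹ − 1.244×10¹⁰ = 9.756×10¹¹ K⁴.
1/ε₁ + 1/ε₂ − 1 = 1.190 + 4.348 − 1 = 4.538.
q = 5.67×10⁻⁸ × 9.756×10¹¹ / 4.538.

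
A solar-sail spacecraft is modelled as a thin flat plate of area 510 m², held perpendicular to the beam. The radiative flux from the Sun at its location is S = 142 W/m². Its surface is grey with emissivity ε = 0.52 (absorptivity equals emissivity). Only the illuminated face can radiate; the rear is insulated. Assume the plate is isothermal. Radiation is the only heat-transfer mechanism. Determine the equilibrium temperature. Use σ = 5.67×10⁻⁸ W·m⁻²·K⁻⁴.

At equilibrium, absorbed power = emitted power.
Absorbing cross-section = A = 510.0 m²; emitting surface = A = 510.0 m² (ratio 1).
εS·A_cross = εσ·A_surf·T⁴  ⇒  T⁴ = S/(1σ)   (ε cancels).
T⁴ = 142/(1·5.67×10⁻⁸) = 2.504×10⁹ K⁴.
T = (2.504×10⁹)^(1/4).

T ≈ 224 K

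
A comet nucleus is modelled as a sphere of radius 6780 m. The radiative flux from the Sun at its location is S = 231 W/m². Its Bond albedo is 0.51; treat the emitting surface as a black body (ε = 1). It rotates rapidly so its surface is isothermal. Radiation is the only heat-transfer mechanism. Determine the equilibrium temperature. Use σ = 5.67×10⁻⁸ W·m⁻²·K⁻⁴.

At equilibrium, absorbed power = emitted power.
Absorbing cross-section = πr² = 1.444×10⁸ m²; emitting surface = 4πr² = 5.777×10⁸ m² (ratio 4).
(1−a)S·A_cross = εσ·A_surf·T⁴  ⇒  T⁴ = (1−a)S/(4σ).
T⁴ = 0.490·231/(4·5.67×10⁻⁸) = 4.991×10⁸ K⁴.
T = (4.991×10⁸)^(1/4).

T ≈ 149 K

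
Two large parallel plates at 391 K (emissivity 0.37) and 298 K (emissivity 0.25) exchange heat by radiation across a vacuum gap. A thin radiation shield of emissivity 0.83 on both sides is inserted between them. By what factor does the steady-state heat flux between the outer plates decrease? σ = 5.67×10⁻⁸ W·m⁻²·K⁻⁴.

Without shield: q₀ = σΔ(T⁴)/(1/ε₁+1/ε₂−1) with denominator 5.703.
With shield the two gaps are in series; the resistances add: (1/ε₁+1/ε_s−1)+(1/ε_s+1/ε₂−1) = 2.908+4.205 = 7.112.
Heat-flux ratio q₀/q = 7.112/5.703.

factor ≈ 1.25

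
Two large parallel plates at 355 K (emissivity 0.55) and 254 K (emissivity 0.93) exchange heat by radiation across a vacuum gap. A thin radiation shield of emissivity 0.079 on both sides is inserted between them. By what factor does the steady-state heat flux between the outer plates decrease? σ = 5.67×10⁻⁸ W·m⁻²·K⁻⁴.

factor ≈ 13.8

Without shield: q₀ = σΔ(T⁴)/(1/ε₁+1/ε₂−1) with denominator 1.893.
With shield the two gaps are in series; the resistances add: (1/ε₁+1/ε_s−1)+(1/ε_s+1/ε₂−1) = 13.48+12.73 = 26.21.
Heat-flux ratio q₀/q = 26.21/1.893.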